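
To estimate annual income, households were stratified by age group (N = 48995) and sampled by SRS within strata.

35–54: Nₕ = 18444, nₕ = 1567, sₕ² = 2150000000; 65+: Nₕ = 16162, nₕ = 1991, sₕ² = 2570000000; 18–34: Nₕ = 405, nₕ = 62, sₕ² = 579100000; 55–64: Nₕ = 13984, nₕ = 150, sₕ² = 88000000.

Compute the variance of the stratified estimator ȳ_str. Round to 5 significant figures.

Var(ȳ_str) = Σₕ Wₕ²(1 − fₕ)sₕ²/nₕ with Wₕ = Nₕ/N, N = 48995.
35–54: Wₕ = 0.37644658; term = 0.37644658²·(1 − 0.08495988)·2150000000/1567 = 177916.53.
65+: Wₕ = 0.32987039; term = 0.32987039²·(1 − 0.12319020)·2570000000/1991 = 123155.54.
18–34: Wₕ = 0.00826615; term = 0.00826615²·(1 − 0.15308642)·579100000/62 = 540.51468.
55–64: Wₕ = 0.28541688; term = 0.28541688²·(1 − 0.01072654)·88000000/150 = 47278.869.
Sum = 348891.45.

348890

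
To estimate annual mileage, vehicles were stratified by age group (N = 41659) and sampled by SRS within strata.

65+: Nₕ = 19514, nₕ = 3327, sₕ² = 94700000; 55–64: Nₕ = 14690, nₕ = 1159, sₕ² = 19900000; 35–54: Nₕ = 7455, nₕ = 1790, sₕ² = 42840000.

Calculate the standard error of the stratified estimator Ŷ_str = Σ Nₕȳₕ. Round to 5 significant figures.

3.6626 × 10^6

Var(Ŷ_str) = Σₕ Nₕ²(1 − fₕ)sₕ²/nₕ.
65+: 19514²·(1 − 3327/19514)·94700000/3327 = 8.9910383 × 10^12.
55–64: 14690²·(1 − 1159/14690)·19900000/1159 = 3.4128825 × 10^12.
35–54: 7455²·(1 − 1790/7455)·42840000/1790 = 1.0107506 × 10^12.
Sum = 1.3414671 × 10^13.
SE = √(1.3414671 × 10^13) = 3.6626 × 10^6.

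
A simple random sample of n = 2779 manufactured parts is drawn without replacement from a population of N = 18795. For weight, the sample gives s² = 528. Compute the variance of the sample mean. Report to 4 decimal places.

0.1619

Under SRS without replacement, Var(ȳ) = (1 − f)·s²/n with f = n/N = 2779/18795 = 0.14785847.
Var(ȳ) = (1 − 0.14785847)·528/2779 = 0.85214153·0.1899964 = 0.16190382.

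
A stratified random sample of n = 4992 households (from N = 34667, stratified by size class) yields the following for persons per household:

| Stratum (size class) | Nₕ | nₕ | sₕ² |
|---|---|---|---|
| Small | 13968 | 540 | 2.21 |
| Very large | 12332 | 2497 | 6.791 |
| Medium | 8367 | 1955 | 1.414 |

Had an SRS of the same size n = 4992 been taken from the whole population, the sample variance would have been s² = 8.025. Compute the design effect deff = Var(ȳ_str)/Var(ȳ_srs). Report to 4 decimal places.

Var(ȳ_str) = Σ Wₕ²(1−fₕ)sₕ²/nₕ with Wₕ = Nₕ/34667:
  Small: (13968/34667)²·(1−540/13968)·2.21/540 = 6.3872152 × 10^-4
  Very large: (12332/34667)²·(1−2497/12332)·6.791/2497 = 2.7446726 × 10^-4
  Medium: (8367/34667)²·(1−1955/8367)·1.414/1955 = 3.2287425 × 10^-5
  → Var(ȳ_str) = 9.4547621 × 10^-4.
Var(ȳ_srs) = (1 − 4992/34667)·8.025/4992 = 0.001376084.
deff = (9.4547621 × 10^-4) / 0.001376084 = 0.6871.

0.6871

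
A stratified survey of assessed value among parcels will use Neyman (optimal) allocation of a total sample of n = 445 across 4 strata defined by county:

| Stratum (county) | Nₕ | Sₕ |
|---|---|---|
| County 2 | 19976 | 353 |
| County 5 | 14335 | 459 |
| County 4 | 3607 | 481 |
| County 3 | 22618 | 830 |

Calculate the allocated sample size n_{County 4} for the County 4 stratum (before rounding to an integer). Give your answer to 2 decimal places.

Neyman allocation: nₕ = n·NₕSₕ / Σⱼ NⱼSⱼ.
Σ NⱼSⱼ = 19976·353 + 14335·459 + 3607·481 + 22618·830 = 3.41392 × 10^7.
n_{County 4} = 445·3607·481 / (3.41392 × 10^7) = 22.62.

22.62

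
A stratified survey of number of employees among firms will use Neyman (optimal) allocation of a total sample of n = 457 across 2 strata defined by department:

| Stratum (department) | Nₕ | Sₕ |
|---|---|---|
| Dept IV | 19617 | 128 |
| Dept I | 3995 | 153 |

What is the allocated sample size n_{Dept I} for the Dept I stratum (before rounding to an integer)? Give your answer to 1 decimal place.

Neyman allocation: nₕ = n·NₕSₕ / Σⱼ NⱼSⱼ.
Σ NⱼSⱼ = 19617·128 + 3995·153 = 3.122211 × 10^6.
n_{Dept I} = 457·3995·153 / (3.122211 × 10^6) = 89.5.

89.5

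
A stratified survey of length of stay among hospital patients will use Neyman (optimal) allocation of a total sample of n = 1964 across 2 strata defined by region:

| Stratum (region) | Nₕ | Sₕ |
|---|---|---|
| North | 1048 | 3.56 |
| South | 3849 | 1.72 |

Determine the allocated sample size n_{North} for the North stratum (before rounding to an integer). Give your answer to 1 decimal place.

707.9

Neyman allocation: nₕ = n·NₕSₕ / Σⱼ NⱼSⱼ.
Σ NⱼSⱼ = 1048·3.56 + 3849·1.72 = 10351.16.
n_{North} = 1964·1048·3.56 / 10351.16 = 707.9.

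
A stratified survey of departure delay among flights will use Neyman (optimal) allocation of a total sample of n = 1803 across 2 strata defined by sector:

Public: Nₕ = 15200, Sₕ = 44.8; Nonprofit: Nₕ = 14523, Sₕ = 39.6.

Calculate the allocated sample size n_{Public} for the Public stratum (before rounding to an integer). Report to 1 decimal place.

977.5

Neyman allocation: nₕ = n·NₕSₕ / Σⱼ NⱼSⱼ.
Σ NⱼSⱼ = 15200·44.8 + 14523·39.6 = 1.2560708 × 10^6.
n_{Public} = 1803·15200·44.8 / (1.2560708 × 10^6) = 977.5.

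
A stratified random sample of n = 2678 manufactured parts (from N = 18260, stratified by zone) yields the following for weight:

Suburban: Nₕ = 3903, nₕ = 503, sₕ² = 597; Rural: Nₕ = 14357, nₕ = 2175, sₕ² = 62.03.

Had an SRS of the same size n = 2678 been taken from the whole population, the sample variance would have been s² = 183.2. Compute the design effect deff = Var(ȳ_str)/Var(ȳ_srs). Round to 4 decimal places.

1.0654

Var(ȳ_str) = Σ Wₕ²(1−fₕ)sₕ²/nₕ with Wₕ = Nₕ/18260:
  Suburban: (3903/18260)²·(1−503/3903)·597/503 = 0.047236996
  Rural: (14357/18260)²·(1−2175/14357)·62.03/2175 = 0.014959713
  → Var(ȳ_str) = 0.062196709.
Var(ȳ_srs) = (1 − 2678/18260)·183.2/2678 = 0.058376402.
deff = 0.062196709 / 0.058376402 = 1.0654.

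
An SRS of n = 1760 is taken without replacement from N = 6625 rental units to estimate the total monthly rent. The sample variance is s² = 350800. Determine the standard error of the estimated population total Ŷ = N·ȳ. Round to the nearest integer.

80151

Var(Ŷ) = N²·Var(ȳ) = N²·(1 − n/N)·s²/n.
f = 1760/6625 = 0.26566038; Var(ȳ) = 0.73433962·350800/1760 = 146.36724.
Var(Ŷ) = 6625² · 146.36724 = 6.4241496 × 10^9.
SE(Ŷ) = √(6.4241496 × 10^9) = 80151.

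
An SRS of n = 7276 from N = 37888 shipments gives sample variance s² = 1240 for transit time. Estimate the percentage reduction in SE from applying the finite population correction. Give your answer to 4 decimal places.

10.1134

f = n/N = 7276/37888 = 0.19203970.
SE_no-fpc = √(s²/n) = 0.41282358; SE_fpc = √((1−f)s²/n) = 0.37107313.
Ratio = √(1−f) = 0.89886612. Reduction = 100·(1 − 0.89886612) = 10.1134%.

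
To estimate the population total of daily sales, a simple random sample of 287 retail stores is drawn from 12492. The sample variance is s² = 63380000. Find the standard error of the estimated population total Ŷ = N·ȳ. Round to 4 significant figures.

5.803 × 10^6

Var(Ŷ) = N²·Var(ȳ) = N²·(1 − n/N)·s²/n.
f = 287/12492 = 0.02297470; Var(ȳ) = 0.97702530·63380000/287 = 215762.59.
Var(Ŷ) = 12492² · 215762.59 = 3.3669766 × 10^13.
SE(Ŷ) = √(3.3669766 × 10^13) = 5.803 × 10^6.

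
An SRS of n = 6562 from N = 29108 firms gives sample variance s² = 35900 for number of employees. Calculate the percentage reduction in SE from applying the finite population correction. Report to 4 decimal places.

11.9907

f = n/N = 6562/29108 = 0.22543631.
SE_no-fpc = √(s²/n) = 2.338994; SE_fpc = √((1−f)s²/n) = 2.0585323.
Ratio = √(1−f) = 0.88009300. Reduction = 100·(1 − 0.88009300) = 11.9907%.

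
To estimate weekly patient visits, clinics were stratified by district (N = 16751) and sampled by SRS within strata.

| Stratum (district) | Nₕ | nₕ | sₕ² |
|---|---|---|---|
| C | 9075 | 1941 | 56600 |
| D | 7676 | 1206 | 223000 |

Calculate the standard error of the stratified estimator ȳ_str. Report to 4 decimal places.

Var(ȳ_str) = Σₕ Wₕ²(1 − fₕ)sₕ²/nₕ with Wₕ = Nₕ/N, N = 16751.
C: Wₕ = 0.54175870; term = 0.54175870²·(1 − 0.21388430)·56600/1941 = 6.7280492.
D: Wₕ = 0.45824130; term = 0.45824130²·(1 − 0.15711308)·223000/1206 = 32.727688.
Sum = 39.455737.
SE = √(39.455737) = 6.2814.

6.2814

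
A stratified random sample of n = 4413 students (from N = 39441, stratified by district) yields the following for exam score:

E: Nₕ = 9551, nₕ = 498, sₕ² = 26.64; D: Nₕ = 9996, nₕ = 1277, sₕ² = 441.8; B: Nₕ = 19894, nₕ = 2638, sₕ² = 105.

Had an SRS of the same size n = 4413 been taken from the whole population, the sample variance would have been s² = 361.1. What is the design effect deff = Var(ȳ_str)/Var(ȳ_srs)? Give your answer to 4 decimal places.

0.4285

Var(ȳ_str) = Σ Wₕ²(1−fₕ)sₕ²/nₕ with Wₕ = Nₕ/39441:
  E: (9551/39441)²·(1−498/9551)·26.64/498 = 0.0029733799
  D: (9996/39441)²·(1−1277/9996)·441.8/1277 = 0.019383487
  B: (19894/39441)²·(1−2638/19894)·105/2638 = 0.0087837692
  → Var(ȳ_str) = 0.031140636.
Var(ȳ_srs) = (1 − 4413/39441)·361.1/4413 = 0.072670975.
deff = 0.031140636 / 0.072670975 = 0.4285.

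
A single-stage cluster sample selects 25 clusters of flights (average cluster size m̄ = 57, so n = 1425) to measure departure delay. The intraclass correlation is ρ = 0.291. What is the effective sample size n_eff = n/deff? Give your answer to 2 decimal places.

82.39

deff = 1 + (57 − 1)·0.291 = 1 + 16.296 = 17.296.
n_eff = 1425 / 17.296 = 82.39.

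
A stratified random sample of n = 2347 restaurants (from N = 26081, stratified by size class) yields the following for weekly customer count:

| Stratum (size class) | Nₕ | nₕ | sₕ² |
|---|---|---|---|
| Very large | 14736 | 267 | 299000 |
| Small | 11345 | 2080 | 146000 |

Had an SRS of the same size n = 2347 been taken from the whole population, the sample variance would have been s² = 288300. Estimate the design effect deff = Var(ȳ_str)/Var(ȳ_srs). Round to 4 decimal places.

3.2372

Var(ȳ_str) = Σ Wₕ²(1−fₕ)sₕ²/nₕ with Wₕ = Nₕ/26081:
  Very large: (14736/26081)²·(1−267/14736)·299000/267 = 351.01815
  Small: (11345/26081)²·(1−2080/11345)·146000/2080 = 10.846534
  → Var(ȳ_str) = 361.86468.
Var(ȳ_srs) = (1 − 2347/26081)·288300/2347 = 111.78364.
deff = 361.86468 / 111.78364 = 3.2372.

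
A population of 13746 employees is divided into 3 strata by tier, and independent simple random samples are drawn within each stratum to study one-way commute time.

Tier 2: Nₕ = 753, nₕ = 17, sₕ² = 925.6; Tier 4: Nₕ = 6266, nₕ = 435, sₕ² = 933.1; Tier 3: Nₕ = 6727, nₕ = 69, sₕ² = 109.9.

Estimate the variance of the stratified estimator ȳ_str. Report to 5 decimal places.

0.95202

Var(ȳ_str) = Σₕ Wₕ²(1 − fₕ)sₕ²/nₕ with Wₕ = Nₕ/N, N = 13746.
Tier 2: Wₕ = 0.05477957; term = 0.05477957²·(1 − 0.02257636)·925.6/17 = 0.15969618.
Tier 4: Wₕ = 0.45584170; term = 0.45584170²·(1 − 0.06942228)·933.1/435 = 0.41478179.
Tier 3: Wₕ = 0.48937873; term = 0.48937873²·(1 − 0.01025717)·109.9/69 = 0.37753841.
Sum = 0.95201638.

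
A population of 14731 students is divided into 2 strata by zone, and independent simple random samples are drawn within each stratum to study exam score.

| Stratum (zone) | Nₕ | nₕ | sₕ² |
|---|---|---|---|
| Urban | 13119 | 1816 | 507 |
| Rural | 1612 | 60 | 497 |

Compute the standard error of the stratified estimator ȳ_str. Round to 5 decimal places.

0.53505

Var(ȳ_str) = Σₕ Wₕ²(1 − fₕ)sₕ²/nₕ with Wₕ = Nₕ/N, N = 14731.
Urban: Wₕ = 0.89057090; term = 0.89057090²·(1 − 0.13842518)·507/1816 = 0.19077529.
Rural: Wₕ = 0.10942910; term = 0.10942910²·(1 − 0.03722084)·497/60 = 0.095498694.
Sum = 0.28627398.
SE = √(0.28627398) = 0.53505.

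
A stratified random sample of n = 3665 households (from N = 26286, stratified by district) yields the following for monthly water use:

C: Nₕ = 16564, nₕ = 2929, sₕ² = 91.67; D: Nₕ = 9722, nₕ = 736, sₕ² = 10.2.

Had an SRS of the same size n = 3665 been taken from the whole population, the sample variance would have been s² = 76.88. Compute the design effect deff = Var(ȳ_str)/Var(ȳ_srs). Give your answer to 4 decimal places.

Var(ȳ_str) = Σ Wₕ²(1−fₕ)sₕ²/nₕ with Wₕ = Nₕ/26286:
  C: (16564/26286)²·(1−2929/16564)·91.67/2929 = 0.010230084
  D: (9722/26286)²·(1−736/9722)·10.2/736 = 0.0017522472
  → Var(ȳ_str) = 0.011982331.
Var(ȳ_srs) = (1 − 3665/26286)·76.88/3665 = 0.018052057.
deff = 0.011982331 / 0.018052057 = 0.6638.

0.6638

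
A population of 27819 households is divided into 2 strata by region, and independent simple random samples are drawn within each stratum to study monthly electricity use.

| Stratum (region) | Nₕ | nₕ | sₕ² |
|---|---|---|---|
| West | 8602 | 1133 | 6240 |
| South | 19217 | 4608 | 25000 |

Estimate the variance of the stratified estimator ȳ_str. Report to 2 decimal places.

Var(ȳ_str) = Σₕ Wₕ²(1 − fₕ)sₕ²/nₕ with Wₕ = Nₕ/N, N = 27819.
West: Wₕ = 0.30921313; term = 0.30921313²·(1 − 0.13171355)·6240/1133 = 0.45722877.
South: Wₕ = 0.69078687; term = 0.69078687²·(1 − 0.23978769)·25000/4608 = 1.9681155.
Sum = 2.4253443.

2.43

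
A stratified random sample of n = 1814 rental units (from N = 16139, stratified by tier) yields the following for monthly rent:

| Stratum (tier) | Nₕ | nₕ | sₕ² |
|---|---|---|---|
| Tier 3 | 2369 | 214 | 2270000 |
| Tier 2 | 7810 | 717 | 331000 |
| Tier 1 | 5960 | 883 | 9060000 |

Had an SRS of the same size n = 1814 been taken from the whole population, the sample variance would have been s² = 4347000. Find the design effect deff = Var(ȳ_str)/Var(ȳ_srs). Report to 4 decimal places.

Var(ȳ_str) = Σ Wₕ²(1−fₕ)sₕ²/nₕ with Wₕ = Nₕ/16139:
  Tier 3: (2369/16139)²·(1−214/2369)·2270000/214 = 207.90799
  Tier 2: (7810/16139)²·(1−717/7810)·331000/717 = 98.183066
  Tier 1: (5960/16139)²·(1−883/5960)·9060000/883 = 1191.9764
  → Var(ȳ_str) = 1498.0675.
Var(ȳ_srs) = (1 − 1814/16139)·4347000/1814 = 2127.0141.
deff = 1498.0675 / 2127.0141 = 0.7043.

0.7043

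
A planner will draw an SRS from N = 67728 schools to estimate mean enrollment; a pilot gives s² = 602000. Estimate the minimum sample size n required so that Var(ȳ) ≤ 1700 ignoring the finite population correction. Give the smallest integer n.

Without fpc, n₀ = s²/D = 602000/1700 = 354.1176.
Rounding up, n = 355.

355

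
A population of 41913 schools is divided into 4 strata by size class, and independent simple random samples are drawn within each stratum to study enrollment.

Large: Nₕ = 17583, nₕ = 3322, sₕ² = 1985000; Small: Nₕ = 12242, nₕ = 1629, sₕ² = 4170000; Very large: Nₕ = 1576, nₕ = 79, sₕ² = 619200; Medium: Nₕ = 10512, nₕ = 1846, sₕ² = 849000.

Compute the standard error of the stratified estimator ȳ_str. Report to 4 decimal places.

17.5782

Var(ȳ_str) = Σₕ Wₕ²(1 − fₕ)sₕ²/nₕ with Wₕ = Nₕ/N, N = 41913.
Large: Wₕ = 0.41951185; term = 0.41951185²·(1 − 0.18893249)·1985000/3322 = 85.291616.
Small: Wₕ = 0.29208122; term = 0.29208122²·(1 − 0.13306649)·4170000/1629 = 189.32502.
Very large: Wₕ = 0.03760170; term = 0.03760170²·(1 − 0.05012690)·619200/79 = 10.526509.
Medium: Wₕ = 0.25080524; term = 0.25080524²·(1 − 0.17560883)·849000/1846 = 23.849679.
Sum = 308.99282.
SE = √(308.99282) = 17.5782.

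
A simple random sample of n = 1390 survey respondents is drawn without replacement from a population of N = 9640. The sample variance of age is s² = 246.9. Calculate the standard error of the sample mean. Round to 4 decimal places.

Under SRS without replacement, Var(ȳ) = (1 − f)·s²/n with f = n/N = 1390/9640 = 0.14419087.
Var(ȳ) = (1 − 0.14419087)·246.9/1390 = 0.85580913·0.1776259 = 0.15201387.
SE(ȳ) = √(0.15201387) = 0.3899.

0.3899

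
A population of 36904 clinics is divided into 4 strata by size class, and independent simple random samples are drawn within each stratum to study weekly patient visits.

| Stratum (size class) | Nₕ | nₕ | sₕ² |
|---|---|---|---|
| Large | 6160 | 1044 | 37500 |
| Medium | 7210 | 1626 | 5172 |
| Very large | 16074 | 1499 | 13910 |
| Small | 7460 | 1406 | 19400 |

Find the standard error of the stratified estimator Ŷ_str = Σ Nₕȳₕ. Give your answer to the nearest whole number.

Var(Ŷ_str) = Σₕ Nₕ²(1 − fₕ)sₕ²/nₕ.
Large: 6160²·(1 − 1044/6160)·37500/1044 = 1.1319885 × 10^9.
Medium: 7210²·(1 − 1626/7210)·5172/1626 = 1.2806152 × 10^8.
Very large: 16074²·(1 − 1499/16074)·13910/1499 = 2.1739924 × 10^9.
Small: 7460²·(1 − 1406/7460)·19400/1406 = 6.2315725 × 10^8.
Sum = 4.0571997 × 10^9.
SE = √(4.0571997 × 10^9) = 63696.

63696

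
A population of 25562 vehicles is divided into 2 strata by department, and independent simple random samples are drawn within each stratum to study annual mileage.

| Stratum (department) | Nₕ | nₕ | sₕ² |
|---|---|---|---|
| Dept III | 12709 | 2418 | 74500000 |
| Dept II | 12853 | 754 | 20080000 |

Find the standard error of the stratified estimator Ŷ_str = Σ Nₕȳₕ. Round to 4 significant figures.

2.859 × 10^6

Var(Ŷ_str) = Σₕ Nₕ²(1 − fₕ)sₕ²/nₕ.
Dept III: 12709²·(1 − 2418/12709)·74500000/2418 = 4.0296649 × 10^12.
Dept II: 12853²·(1 − 754/12853)·20080000/754 = 4.1413921 × 10^12.
Sum = 8.171057 × 10^12.
SE = √(8.171057 × 10^12) = 2.859 × 10^6.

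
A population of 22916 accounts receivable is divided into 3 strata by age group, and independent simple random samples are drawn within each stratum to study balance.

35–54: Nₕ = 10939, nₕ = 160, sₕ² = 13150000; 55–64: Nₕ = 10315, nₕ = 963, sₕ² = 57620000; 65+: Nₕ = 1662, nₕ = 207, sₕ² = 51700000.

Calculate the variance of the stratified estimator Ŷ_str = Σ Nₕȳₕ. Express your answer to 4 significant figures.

1.607 × 10^13

Var(Ŷ_str) = Σₕ Nₕ²(1 − fₕ)sₕ²/nₕ.
35–54: 10939²·(1 − 160/10939)·13150000/160 = 9.6908498 × 10^12.
55–64: 10315²·(1 − 963/10315)·57620000/963 = 5.7719252 × 10^12.
65+: 1662²·(1 − 207/1662)·51700000/207 = 6.0396839 × 10^11.
Sum = 1.6066743 × 10^13.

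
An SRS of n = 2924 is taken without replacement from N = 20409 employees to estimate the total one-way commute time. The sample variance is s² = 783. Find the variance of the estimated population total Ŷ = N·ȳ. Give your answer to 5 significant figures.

9.5559 × 10^7

Var(Ŷ) = N²·Var(ȳ) = N²·(1 − n/N)·s²/n.
f = 2924/20409 = 0.14327013; Var(ȳ) = 0.85672987·783/2924 = 0.22941843.
Var(Ŷ) = 20409² · 0.22941843 = 9.5559035 × 10^7.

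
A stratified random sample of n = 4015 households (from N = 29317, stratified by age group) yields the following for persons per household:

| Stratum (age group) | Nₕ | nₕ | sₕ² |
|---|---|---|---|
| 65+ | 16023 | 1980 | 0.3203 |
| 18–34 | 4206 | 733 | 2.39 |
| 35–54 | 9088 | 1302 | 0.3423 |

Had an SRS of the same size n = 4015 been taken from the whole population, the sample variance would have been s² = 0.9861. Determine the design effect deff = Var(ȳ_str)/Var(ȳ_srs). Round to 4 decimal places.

0.5633

Var(ȳ_str) = Σ Wₕ²(1−fₕ)sₕ²/nₕ with Wₕ = Nₕ/29317:
  65+: (16023/29317)²·(1−1980/16023)·0.3203/1980 = 4.2350293 × 10^-5
  18–34: (4206/29317)²·(1−733/4206)·2.39/733 = 5.5415202 × 10^-5
  35–54: (9088/29317)²·(1−1302/9088)·0.3423/1302 = 2.1644102 × 10^-5
  → Var(ȳ_str) = 1.194096 × 10^-4.
Var(ȳ_srs) = (1 − 4015/29317)·0.9861/4015 = 2.1196821 × 10^-4.
deff = (1.194096 × 10^-4) / (2.1196821 × 10^-4) = 0.5633.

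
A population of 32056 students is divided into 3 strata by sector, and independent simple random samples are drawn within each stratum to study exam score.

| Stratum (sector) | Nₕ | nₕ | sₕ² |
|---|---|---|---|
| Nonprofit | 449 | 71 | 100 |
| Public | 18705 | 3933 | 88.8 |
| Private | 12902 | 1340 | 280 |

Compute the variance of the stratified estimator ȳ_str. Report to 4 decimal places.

Var(ȳ_str) = Σₕ Wₕ²(1 − fₕ)sₕ²/nₕ with Wₕ = Nₕ/N, N = 32056.
Nonprofit: Wₕ = 0.01400674; term = 0.01400674²·(1 − 0.15812918)·100/71 = 2.3262754 × 10^-4.
Public: Wₕ = 0.58351011; term = 0.58351011²·(1 − 0.21026464)·88.8/3933 = 0.0060710998.
Private: Wₕ = 0.40248315; term = 0.40248315²·(1 − 0.10385987)·280/1340 = 0.030333643.
Sum = 0.03663737.

0.0366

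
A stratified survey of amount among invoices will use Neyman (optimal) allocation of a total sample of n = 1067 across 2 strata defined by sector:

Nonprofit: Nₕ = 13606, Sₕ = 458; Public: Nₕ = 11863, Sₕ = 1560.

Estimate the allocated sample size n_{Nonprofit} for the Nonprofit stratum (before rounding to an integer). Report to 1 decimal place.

Neyman allocation: nₕ = n·NₕSₕ / Σⱼ NⱼSⱼ.
Σ NⱼSⱼ = 13606·458 + 11863·1560 = 2.4737828 × 10^7.
n_{Nonprofit} = 1067·13606·458 / (2.4737828 × 10^7) = 268.8.

268.8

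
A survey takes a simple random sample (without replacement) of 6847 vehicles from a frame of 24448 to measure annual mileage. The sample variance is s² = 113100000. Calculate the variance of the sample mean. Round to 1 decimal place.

11892.0

Under SRS without replacement, Var(ȳ) = (1 − f)·s²/n with f = n/N = 6847/24448 = 0.28006381.
Var(ȳ) = (1 − 0.28006381)·113100000/6847 = 0.71993619·16518.183 = 11892.038.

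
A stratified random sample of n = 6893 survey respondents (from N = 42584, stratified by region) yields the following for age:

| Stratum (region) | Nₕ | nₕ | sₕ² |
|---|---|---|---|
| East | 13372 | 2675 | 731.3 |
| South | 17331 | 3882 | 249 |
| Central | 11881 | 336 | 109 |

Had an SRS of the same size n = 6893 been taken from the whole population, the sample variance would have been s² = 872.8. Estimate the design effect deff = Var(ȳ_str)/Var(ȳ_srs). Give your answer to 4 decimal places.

Var(ȳ_str) = Σ Wₕ²(1−fₕ)sₕ²/nₕ with Wₕ = Nₕ/42584:
  East: (13372/42584)²·(1−2675/13372)·731.3/2675 = 0.021564393
  South: (17331/42584)²·(1−3882/17331)·249/3882 = 0.0082445039
  Central: (11881/42584)²·(1−336/11881)·109/336 = 0.024538118
  → Var(ȳ_str) = 0.054347015.
Var(ȳ_srs) = (1 − 6893/42584)·872.8/6893 = 0.10612525.
deff = 0.054347015 / 0.10612525 = 0.5121.

0.5121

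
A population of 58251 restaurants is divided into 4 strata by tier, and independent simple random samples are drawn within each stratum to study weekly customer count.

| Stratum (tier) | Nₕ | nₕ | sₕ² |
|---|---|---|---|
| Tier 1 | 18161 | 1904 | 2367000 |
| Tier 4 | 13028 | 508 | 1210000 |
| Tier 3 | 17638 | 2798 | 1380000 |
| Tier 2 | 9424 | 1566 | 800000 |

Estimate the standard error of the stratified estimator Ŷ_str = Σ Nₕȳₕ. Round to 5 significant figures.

Var(Ŷ_str) = Σₕ Nₕ²(1 − fₕ)sₕ²/nₕ.
Tier 1: 18161²·(1 − 1904/18161)·2367000/1904 = 3.6703838 × 10^11.
Tier 4: 13028²·(1 − 508/13028)·1210000/508 = 3.8851137 × 10^11.
Tier 3: 17638²·(1 − 2798/17638)·1380000/2798 = 1.2909654 × 10^11.
Tier 2: 9424²·(1 − 1566/9424)·800000/1566 = 3.7830801 × 10^10.
Sum = 9.2247709 × 10^11.
SE = √(9.2247709 × 10^11) = 960460.

960460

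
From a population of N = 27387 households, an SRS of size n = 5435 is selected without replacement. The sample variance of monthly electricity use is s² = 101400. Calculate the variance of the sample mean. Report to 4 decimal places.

Under SRS without replacement, Var(ȳ) = (1 − f)·s²/n with f = n/N = 5435/27387 = 0.19845182.
Var(ȳ) = (1 − 0.19845182)·101400/5435 = 0.80154818·18.656854 = 14.954367.

14.9544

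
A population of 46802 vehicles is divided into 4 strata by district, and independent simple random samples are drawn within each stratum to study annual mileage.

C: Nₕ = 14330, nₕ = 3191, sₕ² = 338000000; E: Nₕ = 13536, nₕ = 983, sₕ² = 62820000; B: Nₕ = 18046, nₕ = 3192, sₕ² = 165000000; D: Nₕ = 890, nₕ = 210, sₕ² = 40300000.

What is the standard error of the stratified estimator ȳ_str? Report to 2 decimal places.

Var(ȳ_str) = Σₕ Wₕ²(1 − fₕ)sₕ²/nₕ with Wₕ = Nₕ/N, N = 46802.
C: Wₕ = 0.30618350; term = 0.30618350²·(1 − 0.22267969)·338000000/3191 = 7718.8654.
E: Wₕ = 0.28921841; term = 0.28921841²·(1 − 0.07262116)·62820000/983 = 4957.3943.
B: Wₕ = 0.38558181; term = 0.38558181²·(1 − 0.17688130)·165000000/3192 = 6325.8168.
D: Wₕ = 0.01901628; term = 0.01901628²·(1 − 0.23595506)·40300000/210 = 53.021968.
Sum = 19055.098.
SE = √(19055.098) = 138.04.

138.04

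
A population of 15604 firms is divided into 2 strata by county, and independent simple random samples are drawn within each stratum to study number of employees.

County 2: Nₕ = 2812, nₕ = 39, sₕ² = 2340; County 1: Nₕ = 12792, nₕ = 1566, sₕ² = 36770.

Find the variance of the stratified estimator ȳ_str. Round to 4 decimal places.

15.7697

Var(ȳ_str) = Σₕ Wₕ²(1 − fₕ)sₕ²/nₕ with Wₕ = Nₕ/N, N = 15604.
County 2: Wₕ = 0.18021020; term = 0.18021020²·(1 − 0.01386913)·2340/39 = 1.9215184.
County 1: Wₕ = 0.81978980; term = 0.81978980²·(1 − 0.12242026)·36770/1566 = 13.848205.
Sum = 15.769723.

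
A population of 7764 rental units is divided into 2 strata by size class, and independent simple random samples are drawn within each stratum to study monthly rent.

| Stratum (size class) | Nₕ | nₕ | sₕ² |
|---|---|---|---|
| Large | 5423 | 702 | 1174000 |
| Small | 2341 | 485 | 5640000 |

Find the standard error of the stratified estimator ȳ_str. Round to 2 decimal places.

39.35

Var(ȳ_str) = Σₕ Wₕ²(1 − fₕ)sₕ²/nₕ with Wₕ = Nₕ/N, N = 7764.
Large: Wₕ = 0.69848016; term = 0.69848016²·(1 − 0.12944864)·1174000/702 = 710.28646.
Small: Wₕ = 0.30151984; term = 0.30151984²·(1 − 0.20717642)·5640000/485 = 838.19622.
Sum = 1548.4827.
SE = √(1548.4827) = 39.35.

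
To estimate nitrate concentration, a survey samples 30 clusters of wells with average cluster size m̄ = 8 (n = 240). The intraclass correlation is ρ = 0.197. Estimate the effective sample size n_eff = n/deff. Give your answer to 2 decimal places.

100.88

deff = 1 + (8 − 1)·0.197 = 1 + 1.379 = 2.379.
n_eff = 240 / 2.379 = 100.88.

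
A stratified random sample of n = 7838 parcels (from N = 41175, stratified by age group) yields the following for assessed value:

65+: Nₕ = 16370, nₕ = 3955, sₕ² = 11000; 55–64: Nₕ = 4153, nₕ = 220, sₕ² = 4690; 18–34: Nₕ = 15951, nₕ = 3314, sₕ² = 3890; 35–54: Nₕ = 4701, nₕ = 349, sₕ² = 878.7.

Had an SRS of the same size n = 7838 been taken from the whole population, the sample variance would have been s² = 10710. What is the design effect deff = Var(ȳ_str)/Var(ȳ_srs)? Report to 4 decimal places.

Var(ȳ_str) = Σ Wₕ²(1−fₕ)sₕ²/nₕ with Wₕ = Nₕ/41175:
  65+: (16370/41175)²·(1−3955/16370)·11000/3955 = 0.33340675
  55–64: (4153/41175)²·(1−220/4153)·4690/220 = 0.20538505
  18–34: (15951/41175)²·(1−3314/15951)·3890/3314 = 0.13956026
  35–54: (4701/41175)²·(1−349/4701)·878.7/349 = 0.030382753
  → Var(ȳ_str) = 0.70873481.
Var(ȳ_srs) = (1 − 7838/41175)·10710/7838 = 1.1063107.
deff = 0.70873481 / 1.1063107 = 0.6406.

0.6406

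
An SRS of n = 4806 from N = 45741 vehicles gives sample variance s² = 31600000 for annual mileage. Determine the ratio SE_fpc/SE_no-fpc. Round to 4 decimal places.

0.9460

f = n/N = 4806/45741 = 0.10506985.
SE_no-fpc = √(s²/n) = 81.087079; SE_fpc = √((1−f)s²/n) = 76.708984.
Ratio = √(1−f) = 0.94600748.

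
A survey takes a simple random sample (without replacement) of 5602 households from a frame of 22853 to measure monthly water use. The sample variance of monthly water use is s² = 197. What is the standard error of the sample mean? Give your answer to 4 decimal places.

0.1629

Under SRS without replacement, Var(ȳ) = (1 − f)·s²/n with f = n/N = 5602/22853 = 0.24513193.
Var(ȳ) = (1 − 0.24513193)·197/5602 = 0.75486807·0.035166012 = 0.0265457.
SE(ȳ) = √(0.0265457) = 0.1629.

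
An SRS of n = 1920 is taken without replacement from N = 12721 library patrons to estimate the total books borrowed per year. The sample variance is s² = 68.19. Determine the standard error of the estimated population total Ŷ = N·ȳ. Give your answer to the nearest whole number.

Var(Ŷ) = N²·Var(ȳ) = N²·(1 − n/N)·s²/n.
f = 1920/12721 = 0.15093153; Var(ȳ) = 0.84906847·68.19/1920 = 0.030155197.
Var(Ŷ) = 12721² · 0.030155197 = 4.8798298 × 10^6.
SE(Ŷ) = √(4.8798298 × 10^6) = 2209.

2209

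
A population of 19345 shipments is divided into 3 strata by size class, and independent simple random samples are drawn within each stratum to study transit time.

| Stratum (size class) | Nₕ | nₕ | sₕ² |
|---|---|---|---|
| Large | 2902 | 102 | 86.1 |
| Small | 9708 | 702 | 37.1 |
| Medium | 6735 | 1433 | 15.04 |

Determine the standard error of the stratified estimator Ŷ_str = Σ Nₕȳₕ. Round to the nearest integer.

Var(Ŷ_str) = Σₕ Nₕ²(1 − fₕ)sₕ²/nₕ.
Large: 2902²·(1 − 102/2902)·86.1/102 = 6.8589624 × 10^6.
Small: 9708²·(1 − 702/9708)·37.1/702 = 4.6206014 × 10^6.
Medium: 6735²·(1 − 1433/6735)·15.04/1433 = 374782.21.
Sum = 1.1854346 × 10^7.
SE = √(1.1854346 × 10^7) = 3443.

3443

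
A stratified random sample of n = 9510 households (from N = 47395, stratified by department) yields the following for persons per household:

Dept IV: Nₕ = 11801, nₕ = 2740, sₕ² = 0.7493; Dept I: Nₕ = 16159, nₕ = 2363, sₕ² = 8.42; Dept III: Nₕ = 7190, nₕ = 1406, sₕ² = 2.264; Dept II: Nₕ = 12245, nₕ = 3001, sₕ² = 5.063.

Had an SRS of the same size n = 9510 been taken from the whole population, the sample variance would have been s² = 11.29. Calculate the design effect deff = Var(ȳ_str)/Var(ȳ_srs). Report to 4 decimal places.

Var(ȳ_str) = Σ Wₕ²(1−fₕ)sₕ²/nₕ with Wₕ = Nₕ/47395:
  Dept IV: (11801/47395)²·(1−2740/11801)·0.7493/2740 = 1.3017724 × 10^-5
  Dept I: (16159/47395)²·(1−2363/16159)·8.42/2363 = 3.5363153 × 10^-4
  Dept III: (7190/47395)²·(1−1406/7190)·2.264/1406 = 2.9811458 × 10^-5
  Dept II: (12245/47395)²·(1−3001/12245)·5.063/3001 = 8.5015009 × 10^-5
  → Var(ȳ_str) = 4.8147572 × 10^-4.
Var(ȳ_srs) = (1 − 9510/47395)·11.29/9510 = 9.4896062 × 10^-4.
deff = (4.8147572 × 10^-4) / (9.4896062 × 10^-4) = 0.5074.

0.5074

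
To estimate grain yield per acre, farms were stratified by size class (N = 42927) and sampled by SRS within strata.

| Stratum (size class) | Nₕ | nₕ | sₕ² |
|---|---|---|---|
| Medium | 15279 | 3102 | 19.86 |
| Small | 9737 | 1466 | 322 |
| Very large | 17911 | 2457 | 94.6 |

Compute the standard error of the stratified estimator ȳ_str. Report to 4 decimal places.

0.1266

Var(ȳ_str) = Σₕ Wₕ²(1 − fₕ)sₕ²/nₕ with Wₕ = Nₕ/N, N = 42927.
Medium: Wₕ = 0.35592983; term = 0.35592983²·(1 − 0.20302376)·19.86/3102 = 6.4641528 × 10^-4.
Small: Wₕ = 0.22682694; term = 0.22682694²·(1 − 0.15055972)·322/1466 = 0.0095993984.
Very large: Wₕ = 0.41724323; term = 0.41724323²·(1 − 0.13717827)·94.6/2457 = 0.0057834322.
Sum = 0.016029246.
SE = √(0.016029246) = 0.1266.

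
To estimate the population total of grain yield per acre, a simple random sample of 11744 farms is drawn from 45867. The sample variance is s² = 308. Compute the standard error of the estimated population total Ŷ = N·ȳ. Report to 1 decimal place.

Var(Ŷ) = N²·Var(ȳ) = N²·(1 − n/N)·s²/n.
f = 11744/45867 = 0.25604465; Var(ȳ) = 0.74395535·308/11744 = 0.019511091.
Var(Ŷ) = 45867² · 0.019511091 = 4.1047076 × 10^7.
SE(Ŷ) = √(4.1047076 × 10^7) = 6406.8.

6406.8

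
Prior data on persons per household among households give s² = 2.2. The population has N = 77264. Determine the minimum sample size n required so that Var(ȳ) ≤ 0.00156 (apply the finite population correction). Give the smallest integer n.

Without fpc, n₀ = s²/D = 2.2/0.00156 = 1410.2564.
With fpc, (1 − n/N)·s²/n ≤ D requires n ≥ n₀/(1 + n₀/N) = 1410.2564/(1 + 1410.2564/77264) = 1384.9772.
Rounding up, n = 1385.

1385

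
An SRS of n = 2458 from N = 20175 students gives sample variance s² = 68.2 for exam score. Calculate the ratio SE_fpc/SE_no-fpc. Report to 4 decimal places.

f = n/N = 2458/20175 = 0.12183395.
SE_no-fpc = √(s²/n) = 0.16657171; SE_fpc = √((1−f)s²/n) = 0.15609521.
Ratio = √(1−f) = 0.93710514.

0.9371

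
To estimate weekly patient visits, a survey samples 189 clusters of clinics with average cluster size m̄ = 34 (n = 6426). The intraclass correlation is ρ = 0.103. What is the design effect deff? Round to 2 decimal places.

deff = 1 + (34 − 1)·0.103 = 1 + 3.399 = 4.399.

4.40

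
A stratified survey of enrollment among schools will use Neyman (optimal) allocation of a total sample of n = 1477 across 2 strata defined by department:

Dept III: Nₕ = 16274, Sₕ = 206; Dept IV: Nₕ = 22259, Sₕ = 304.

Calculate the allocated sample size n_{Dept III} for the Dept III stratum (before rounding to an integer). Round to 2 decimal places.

489.32

Neyman allocation: nₕ = n·NₕSₕ / Σⱼ NⱼSⱼ.
Σ NⱼSⱼ = 16274·206 + 22259·304 = 1.011918 × 10^7.
n_{Dept III} = 1477·16274·206 / (1.011918 × 10^7) = 489.32.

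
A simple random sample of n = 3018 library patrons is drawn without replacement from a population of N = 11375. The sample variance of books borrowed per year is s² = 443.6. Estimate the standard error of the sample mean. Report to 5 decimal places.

Under SRS without replacement, Var(ȳ) = (1 − f)·s²/n with f = n/N = 3018/11375 = 0.26531868.
Var(ȳ) = (1 − 0.26531868)·443.6/3018 = 0.73468132·0.14698476 = 0.10798696.
SE(ȳ) = √(0.10798696) = 0.32861.

0.32861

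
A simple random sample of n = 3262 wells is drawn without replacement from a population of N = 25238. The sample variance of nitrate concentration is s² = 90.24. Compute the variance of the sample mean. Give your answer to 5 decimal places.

0.02409

Under SRS without replacement, Var(ȳ) = (1 − f)·s²/n with f = n/N = 3262/25238 = 0.12924954.
Var(ȳ) = (1 − 0.12924954)·90.24/3262 = 0.87075046·0.02766401 = 0.024088449.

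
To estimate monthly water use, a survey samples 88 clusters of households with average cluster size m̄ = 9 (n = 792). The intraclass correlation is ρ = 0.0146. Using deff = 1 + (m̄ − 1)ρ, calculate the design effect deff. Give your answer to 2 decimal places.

1.12

deff = 1 + (9 − 1)·0.0146 = 1 + 0.1168 = 1.1168.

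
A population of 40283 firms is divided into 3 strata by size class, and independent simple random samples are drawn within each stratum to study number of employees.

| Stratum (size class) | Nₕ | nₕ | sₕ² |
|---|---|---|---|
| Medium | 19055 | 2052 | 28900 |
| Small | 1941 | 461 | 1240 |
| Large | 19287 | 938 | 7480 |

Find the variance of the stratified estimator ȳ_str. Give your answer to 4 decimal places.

Var(ȳ_str) = Σₕ Wₕ²(1 − fₕ)sₕ²/nₕ with Wₕ = Nₕ/N, N = 40283.
Medium: Wₕ = 0.47302832; term = 0.47302832²·(1 − 0.10768827)·28900/2052 = 2.8119745.
Small: Wₕ = 0.04818410; term = 0.04818410²·(1 − 0.23750644)·1240/461 = 0.004761726.
Large: Wₕ = 0.47878758; term = 0.47878758²·(1 − 0.04863379)·7480/938 = 1.7391307.
Sum = 4.5558669.

4.5559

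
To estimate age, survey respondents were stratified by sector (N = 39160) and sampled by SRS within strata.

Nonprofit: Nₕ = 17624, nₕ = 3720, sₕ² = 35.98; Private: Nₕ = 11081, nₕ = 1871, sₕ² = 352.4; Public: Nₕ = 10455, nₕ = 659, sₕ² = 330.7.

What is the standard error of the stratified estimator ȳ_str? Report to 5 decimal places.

Var(ȳ_str) = Σₕ Wₕ²(1 − fₕ)sₕ²/nₕ with Wₕ = Nₕ/N, N = 39160.
Nonprofit: Wₕ = 0.45005107; term = 0.45005107²·(1 − 0.21107581)·35.98/3720 = 0.0015455288.
Private: Wₕ = 0.28296731; term = 0.28296731²·(1 − 0.16884758)·352.4/1871 = 0.01253474.
Public: Wₕ = 0.26698161; term = 0.26698161²·(1 − 0.06303204)·330.7/659 = 0.033514769.
Sum = 0.047595038.
SE = √(0.047595038) = 0.21816.

0.21816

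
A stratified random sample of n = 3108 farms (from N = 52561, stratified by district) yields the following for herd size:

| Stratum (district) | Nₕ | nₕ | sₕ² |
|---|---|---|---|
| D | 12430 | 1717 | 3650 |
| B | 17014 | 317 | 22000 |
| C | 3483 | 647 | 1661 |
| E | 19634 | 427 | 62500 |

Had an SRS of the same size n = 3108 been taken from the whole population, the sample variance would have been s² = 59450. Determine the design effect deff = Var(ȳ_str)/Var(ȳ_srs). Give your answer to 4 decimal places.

1.5129

Var(ȳ_str) = Σ Wₕ²(1−fₕ)sₕ²/nₕ with Wₕ = Nₕ/52561:
  D: (12430/52561)²·(1−1717/12430)·3650/1717 = 0.10246548
  B: (17014/52561)²·(1−317/17014)·22000/317 = 7.1364307
  C: (3483/52561)²·(1−647/3483)·1661/647 = 0.0091790517
  E: (19634/52561)²·(1−427/19634)·62500/427 = 19.979896
  → Var(ȳ_str) = 27.227971.
Var(ȳ_srs) = (1 − 3108/52561)·59450/3108 = 17.99699.
deff = 27.227971 / 17.99699 = 1.5129.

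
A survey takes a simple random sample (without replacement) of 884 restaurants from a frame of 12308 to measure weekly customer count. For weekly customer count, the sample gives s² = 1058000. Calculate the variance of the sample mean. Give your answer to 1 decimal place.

1110.9

Under SRS without replacement, Var(ȳ) = (1 − f)·s²/n with f = n/N = 884/12308 = 0.07182320.
Var(ȳ) = (1 − 0.07182320)·1058000/884 = 0.92817680·1196.8326 = 1110.8722.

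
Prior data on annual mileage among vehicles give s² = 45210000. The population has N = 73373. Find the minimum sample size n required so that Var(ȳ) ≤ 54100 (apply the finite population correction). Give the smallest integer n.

Without fpc, n₀ = s²/D = 45210000/54100 = 835.6747.
With fpc, (1 − n/N)·s²/n ≤ D requires n ≥ n₀/(1 + n₀/N) = 835.6747/(1 + 835.6747/73373) = 826.2640.
Rounding up, n = 827.

827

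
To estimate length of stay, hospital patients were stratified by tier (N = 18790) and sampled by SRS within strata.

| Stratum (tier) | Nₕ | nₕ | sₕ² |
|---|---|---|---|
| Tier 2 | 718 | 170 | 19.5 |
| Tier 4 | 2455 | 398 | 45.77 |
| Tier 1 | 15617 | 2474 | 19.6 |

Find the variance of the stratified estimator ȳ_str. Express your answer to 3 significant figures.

Var(ȳ_str) = Σₕ Wₕ²(1 − fₕ)sₕ²/nₕ with Wₕ = Nₕ/N, N = 18790.
Tier 2: Wₕ = 0.03821181; term = 0.03821181²·(1 − 0.23676880)·19.5/170 = 1.2783128 × 10^-4.
Tier 4: Wₕ = 0.13065460; term = 0.13065460²·(1 − 0.16211813)·45.77/398 = 0.0016448643.
Tier 1: Wₕ = 0.83113358; term = 0.83113358²·(1 − 0.15841711)·19.6/2474 = 0.0046056924.
Sum = 0.006378388.

0.00638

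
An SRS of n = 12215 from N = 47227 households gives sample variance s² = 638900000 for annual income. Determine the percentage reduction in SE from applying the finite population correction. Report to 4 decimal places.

13.8980

f = n/N = 12215/47227 = 0.25864442.
SE_no-fpc = √(s²/n) = 228.70187; SE_fpc = √((1−f)s²/n) = 196.9169.
Ratio = √(1−f) = 0.86102008. Reduction = 100·(1 − 0.86102008) = 13.8980%.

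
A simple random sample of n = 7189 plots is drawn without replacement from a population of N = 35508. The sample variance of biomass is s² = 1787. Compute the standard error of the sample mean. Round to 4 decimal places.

0.4452

Under SRS without replacement, Var(ȳ) = (1 − f)·s²/n with f = n/N = 7189/35508 = 0.20246142.
Var(ȳ) = (1 − 0.20246142)·1787/7189 = 0.79753858·0.24857421 = 0.19824752.
SE(ȳ) = √(0.19824752) = 0.4452.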